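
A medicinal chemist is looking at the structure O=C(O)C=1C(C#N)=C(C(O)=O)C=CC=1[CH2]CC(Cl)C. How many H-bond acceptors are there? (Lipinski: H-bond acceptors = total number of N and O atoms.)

N atoms: 1; O atoms: 4.
Lipinski HBA = 1 + 4 = 5.

5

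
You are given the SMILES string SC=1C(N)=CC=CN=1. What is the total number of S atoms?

1

Scan the SMILES for S atoms (remember two-letter symbols like Cl and Br are single atoms).
Sulfur count: 1.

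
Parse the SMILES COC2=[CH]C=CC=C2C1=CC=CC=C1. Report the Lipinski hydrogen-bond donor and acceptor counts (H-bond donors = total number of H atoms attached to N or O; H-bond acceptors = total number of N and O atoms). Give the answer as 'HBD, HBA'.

0, 1

Donors: find every N or O and count the H atoms it carries.
  atom 2 (O): bond orders sum to 2 → 0 H
Lipinski HBD = 0.
Acceptors: N atoms = 0, O atoms = 1 → HBA = 1.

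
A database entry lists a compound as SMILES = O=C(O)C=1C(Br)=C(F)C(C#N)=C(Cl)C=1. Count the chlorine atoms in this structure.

Scan the SMILES for Cl atoms (remember two-letter symbols like Cl and Br are single atoms).
Chlorine count: 1.

1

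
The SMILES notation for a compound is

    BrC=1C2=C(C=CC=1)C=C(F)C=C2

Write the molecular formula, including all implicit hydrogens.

Walk through each heavy atom and fill implicit hydrogens from standard valence (C 4, N 3, O 2, S 2, halogen 1):
  atom 1: Br (halogen, monovalent) → 0 H
  atom 2: C, bond orders sum to 4 (valence 4) → 0 H
  atom 3: C, bond orders sum to 4 (valence 4) → 0 H
  atom 4: C, bond orders sum to 4 (valence 4) → 0 H
  atom 5: C, bond orders sum to 3 (valence 4) → 1 H
  atom 6: C, bond orders sum to 3 (valence 4) → 1 H
  atom 7: C, bond orders sum to 3 (valence 4) → 1 H
  atom 8: C, bond orders sum to 3 (valence 4) → 1 H
  atom 9: C, bond orders sum to 4 (valence 4) → 0 H
  atom 10: F (halogen, monovalent) → 0 H
  atom 11: C, bond orders sum to 3 (valence 4) → 1 H
  atom 12: C, bond orders sum to 3 (valence 4) → 1 H
Totals → C:10, H:6, Br:1, F:1.
In Hill order: C10H6BrF.

C10H6BrF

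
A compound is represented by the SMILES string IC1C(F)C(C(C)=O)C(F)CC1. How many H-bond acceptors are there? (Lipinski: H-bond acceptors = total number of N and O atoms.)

1

N atoms: 0; O atoms: 1.
Lipinski HBA = 0 + 1 = 1.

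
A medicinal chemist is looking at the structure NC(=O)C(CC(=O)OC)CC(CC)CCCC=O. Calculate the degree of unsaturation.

3

Molecular formula: C13H23NO4.
DoU = (2C + 2 + N − H − X) / 2, where X is the halogen count and O/S are ignored.
    = (2·13 + 2 + 1 − 23 − 0) / 2 = 6 / 2 = 3.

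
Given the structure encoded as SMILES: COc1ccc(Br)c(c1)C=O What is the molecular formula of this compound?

C8H7BrO2

Walk through each heavy atom and fill implicit hydrogens from standard valence (C 4, N 3, O 2, S 2, halogen 1); for lowercase aromatic atoms, an aromatic c carries 1 H when it has two neighbours and 0 H with three, and aromatic n carries 0 H:
  atom 1: C, bond orders sum to 1 (valence 4) → 3 H
  atom 2: O, bond orders sum to 2 (valence 2) → 0 H
  atom 3: aromatic c, 3 neighbours → 0 H
  atom 4: aromatic c, 2 neighbours → 1 H
  atom 5: aromatic c, 2 neighbours → 1 H
  atom 6: aromatic c, 3 neighbours → 0 H
  atom 7: Br (halogen, monovalent) → 0 H
  atom 8: aromatic c, 3 neighbours → 0 H
  atom 9: aromatic c, 2 neighbours → 1 H
  atom 10: C, bond orders sum to 3 (valence 4) → 1 H
  atom 11: O, bond orders sum to 2 (valence 2) → 0 H
Totals → C:8, H:7, Br:1, O:2.
In Hill order: C8H7BrO2.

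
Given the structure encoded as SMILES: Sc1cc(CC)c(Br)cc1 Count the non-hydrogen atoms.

Every atom symbol written in the SMILES (organic subset) is one heavy atom; implicit H are not written.
Heavy atoms by element → Br:1, C:8, S:1.
Total: 10.

10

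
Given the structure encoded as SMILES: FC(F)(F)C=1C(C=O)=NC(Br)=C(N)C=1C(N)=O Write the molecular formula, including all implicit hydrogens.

C8H5BrF3N3O2

Walk through each heavy atom and fill implicit hydrogens from standard valence (C 4, N 3, O 2, S 2, halogen 1):
  atom 1: F (halogen, monovalent) → 0 H
  atom 2: C, bond orders sum to 4 (valence 4) → 0 H
  atom 3: F (halogen, monovalent) → 0 H
  atom 4: F (halogen, monovalent) → 0 H
  atom 5: C, bond orders sum to 4 (valence 4) → 0 H
  atom 6: C, bond orders sum to 4 (valence 4) → 0 H
  atom 7: C, bond orders sum to 3 (valence 4) → 1 H
  atom 8: O, bond orders sum to 2 (valence 2) → 0 H
  atom 9: N, bond orders sum to 3 (valence 3) → 0 H
  atom 10: C, bond orders sum to 4 (valence 4) → 0 H
  atom 11: Br (halogen, monovalent) → 0 H
  atom 12: C, bond orders sum to 4 (valence 4) → 0 H
  atom 13: N, bond orders sum to 1 (valence 3) → 2 H
  atom 14: C, bond orders sum to 4 (valence 4) → 0 H
  atom 15: C, bond orders sum to 4 (valence 4) → 0 H
  atom 16: N, bond orders sum to 1 (valence 3) → 2 H
  atom 17: O, bond orders sum to 2 (valence 2) → 0 H
Totals → C:8, H:5, Br:1, F:3, N:3, O:2.
In Hill order: C8H5BrF3N3O2.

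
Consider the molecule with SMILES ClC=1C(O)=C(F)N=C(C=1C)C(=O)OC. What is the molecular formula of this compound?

Walk through each heavy atom and fill implicit hydrogens from standard valence (C 4, N 3, O 2, S 2, halogen 1):
  atom 1: Cl (halogen, monovalent) → 0 H
  atom 2: C, bond orders sum to 4 (valence 4) → 0 H
  atom 3: C, bond orders sum to 4 (valence 4) → 0 H
  atom 4: O, bond orders sum to 1 (valence 2) → 1 H
  atom 5: C, bond orders sum to 4 (valence 4) → 0 H
  atom 6: F (halogen, monovalent) → 0 H
  atom 7: N, bond orders sum to 3 (valence 3) → 0 H
  atom 8: C, bond orders sum to 4 (valence 4) → 0 H
  atom 9: C, bond orders sum to 4 (valence 4) → 0 H
  atom 10: C, bond orders sum to 1 (valence 4) → 3 H
  atom 11: C, bond orders sum to 4 (valence 4) → 0 H
  atom 12: O, bond orders sum to 2 (valence 2) → 0 H
  atom 13: O, bond orders sum to 2 (valence 2) → 0 H
  atom 14: C, bond orders sum to 1 (valence 4) → 3 H
Totals → C:8, H:7, Cl:1, F:1, N:1, O:3.

C8H7ClFNO3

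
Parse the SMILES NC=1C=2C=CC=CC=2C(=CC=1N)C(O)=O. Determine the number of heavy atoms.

Every atom symbol written in the SMILES (organic subset) is one heavy atom; implicit H are not written.
Heavy atoms by element → C:11, N:2, O:2.
Total: 15.

15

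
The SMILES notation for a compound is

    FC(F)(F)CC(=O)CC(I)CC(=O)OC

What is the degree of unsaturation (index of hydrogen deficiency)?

Molecular formula: C8H10F3IO3.
DoU = (2C + 2 + N − H − X) / 2, where X is the halogen count and O/S are ignored.
    = (2·8 + 2 + 0 − 10 − 4) / 2 = 4 / 2 = 2.

2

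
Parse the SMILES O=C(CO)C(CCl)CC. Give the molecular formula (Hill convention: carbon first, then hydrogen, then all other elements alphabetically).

C6H11ClO2

Walk through each heavy atom and fill implicit hydrogens from standard valence (C 4, N 3, O 2, S 2, halogen 1):
  atom 1: O, bond orders sum to 2 (valence 2) → 0 H
  atom 2: C, bond orders sum to 4 (valence 4) → 0 H
  atom 3: C, bond orders sum to 2 (valence 4) → 2 H
  atom 4: O, bond orders sum to 1 (valence 2) → 1 H
  atom 5: C, bond orders sum to 3 (valence 4) → 1 H
  atom 6: C, bond orders sum to 2 (valence 4) → 2 H
  atom 7: Cl (halogen, monovalent) → 0 H
  atom 8: C, bond orders sum to 2 (valence 4) → 2 H
  atom 9: C, bond orders sum to 1 (valence 4) → 3 H
Totals → C:6, H:11, Cl:1, O:2.
In Hill order: C6H11ClO2.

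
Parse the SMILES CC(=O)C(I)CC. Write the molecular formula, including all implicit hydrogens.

C5H9IO

Walk through each heavy atom and fill implicit hydrogens from standard valence (C 4, N 3, O 2, S 2, halogen 1):
  atom 1: C, bond orders sum to 1 (valence 4) → 3 H
  atom 2: C, bond orders sum to 4 (valence 4) → 0 H
  atom 3: O, bond orders sum to 2 (valence 2) → 0 H
  atom 4: C, bond orders sum to 3 (valence 4) → 1 H
  atom 5: I (halogen, monovalent) → 0 H
  atom 6: C, bond orders sum to 2 (valence 4) → 2 H
  atom 7: C, bond orders sum to 1 (valence 4) → 3 H
Totals → C:5, H:9, I:1, O:1.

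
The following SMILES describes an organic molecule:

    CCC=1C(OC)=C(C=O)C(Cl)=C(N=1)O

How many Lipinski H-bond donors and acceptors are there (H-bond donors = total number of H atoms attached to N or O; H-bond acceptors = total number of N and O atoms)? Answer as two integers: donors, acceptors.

Donors: find every N or O and count the H atoms it carries.
  atom 5 (O): bond orders sum to 2 → 0 H
  atom 9 (O): bond orders sum to 2 → 0 H
  atom 13 (N): bond orders sum to 3 → 0 H
  atom 14 (O): bond orders sum to 1 → 1 H
Lipinski HBD = 1.
Acceptors: N atoms = 1, O atoms = 3 → HBA = 4.

1, 4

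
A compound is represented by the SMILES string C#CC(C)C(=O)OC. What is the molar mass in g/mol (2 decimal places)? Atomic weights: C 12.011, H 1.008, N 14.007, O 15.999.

112.13 g/mol

First, the molecular formula is C6H8O2 (counting implicit H from valence).
  C: 6 × 12.011 = 72.066
  H: 8 × 1.008 = 8.064
  O: 2 × 15.999 = 31.998
Sum: 6×12.011 + 8×1.008 + 2×15.999 = 112.128 → 112.13 g/mol.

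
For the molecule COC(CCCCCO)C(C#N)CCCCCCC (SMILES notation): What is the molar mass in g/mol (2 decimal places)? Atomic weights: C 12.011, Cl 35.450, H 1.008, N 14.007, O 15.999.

First, the molecular formula is C16H31NO2 (counting implicit H from valence).
  C: 16 × 12.011 = 192.176
  H: 31 × 1.008 = 31.248
  N: 1 × 14.007 = 14.007
  O: 2 × 15.999 = 31.998
Sum: 16×12.011 + 31×1.008 + 1×14.007 + 2×15.999 = 269.429 → 269.43 g/mol.

269.43 g/mol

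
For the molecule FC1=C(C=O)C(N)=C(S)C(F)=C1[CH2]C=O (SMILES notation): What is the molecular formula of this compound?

Walk through each heavy atom and fill implicit hydrogens from standard valence (C 4, N 3, O 2, S 2, halogen 1):
  atom 1: F (halogen, monovalent) → 0 H
  atom 2: C, bond orders sum to 4 (valence 4) → 0 H
  atom 3: C, bond orders sum to 4 (valence 4) → 0 H
  atom 4: C, bond orders sum to 3 (valence 4) → 1 H
  atom 5: O, bond orders sum to 2 (valence 2) → 0 H
  atom 6: C, bond orders sum to 4 (valence 4) → 0 H
  atom 7: N, bond orders sum to 1 (valence 3) → 2 H
  atom 8: C, bond orders sum to 4 (valence 4) → 0 H
  atom 9: S, bond orders sum to 1 (valence 2) → 1 H
  atom 10: C, bond orders sum to 4 (valence 4) → 0 H
  atom 11: F (halogen, monovalent) → 0 H
  atom 12: C, bond orders sum to 4 (valence 4) → 0 H
  atom 13: C with explicit H count 2
  atom 14: C, bond orders sum to 3 (valence 4) → 1 H
  atom 15: O, bond orders sum to 2 (valence 2) → 0 H
Totals → C:9, H:7, F:2, N:1, O:2, S:1.

C9H7F2NO2S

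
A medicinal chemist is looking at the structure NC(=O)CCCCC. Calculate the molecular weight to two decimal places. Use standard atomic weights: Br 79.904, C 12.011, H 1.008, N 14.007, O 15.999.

115.18 g/mol

First, the molecular formula is C6H13NO (counting implicit H from valence).
  C: 6 × 12.011 = 72.066
  H: 13 × 1.008 = 13.104
  N: 1 × 14.007 = 14.007
  O: 1 × 15.999 = 15.999
Sum: 6×12.011 + 13×1.008 + 1×14.007 + 1×15.999 = 115.176 → 115.18 g/mol.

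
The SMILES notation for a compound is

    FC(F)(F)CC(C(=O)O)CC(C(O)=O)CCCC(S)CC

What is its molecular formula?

Walk through each heavy atom and fill implicit hydrogens from standard valence (C 4, N 3, O 2, S 2, halogen 1):
  atom 1: F (halogen, monovalent) → 0 H
  atom 2: C, bond orders sum to 4 (valence 4) → 0 H
  atom 3: F (halogen, monovalent) → 0 H
  atom 4: F (halogen, monovalent) → 0 H
  atom 5: C, bond orders sum to 2 (valence 4) → 2 H
  atom 6: C, bond orders sum to 3 (valence 4) → 1 H
  atom 7: C, bond orders sum to 4 (valence 4) → 0 H
  atom 8: O, bond orders sum to 2 (valence 2) → 0 H
  atom 9: O, bond orders sum to 1 (valence 2) → 1 H
  atom 10: C, bond orders sum to 2 (valence 4) → 2 H
  atom 11: C, bond orders sum to 3 (valence 4) → 1 H
  atom 12: C, bond orders sum to 4 (valence 4) → 0 H
  atom 13: O, bond orders sum to 1 (valence 2) → 1 H
  atom 14: O, bond orders sum to 2 (valence 2) → 0 H
  atom 15: C, bond orders sum to 2 (valence 4) → 2 H
  atom 16: C, bond orders sum to 2 (valence 4) → 2 H
  atom 17: C, bond orders sum to 2 (valence 4) → 2 H
  atom 18: C, bond orders sum to 3 (valence 4) → 1 H
  atom 19: S, bond orders sum to 1 (valence 2) → 1 H
  atom 20: C, bond orders sum to 2 (valence 4) → 2 H
  atom 21: C, bond orders sum to 1 (valence 4) → 3 H
Totals → C:13, H:21, F:3, O:4, S:1.
In Hill order: C13H21F3O4S.

C13H21F3O4S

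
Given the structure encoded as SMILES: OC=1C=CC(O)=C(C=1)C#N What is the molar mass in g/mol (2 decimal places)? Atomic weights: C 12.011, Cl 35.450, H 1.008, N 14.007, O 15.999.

First, the molecular formula is C7H5NO2 (counting implicit H from valence).
  C: 7 × 12.011 = 84.077
  H: 5 × 1.008 = 5.040
  N: 1 × 14.007 = 14.007
  O: 2 × 15.999 = 31.998
Sum: 7×12.011 + 5×1.008 + 1×14.007 + 2×15.999 = 135.122 → 135.12 g/mol.

135.12 g/mol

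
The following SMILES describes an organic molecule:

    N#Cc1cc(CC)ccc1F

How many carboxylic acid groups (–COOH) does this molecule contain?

0

Scan the SMILES for the carboxylic acid motif — none present.
Groups that are present: 1 nitrile.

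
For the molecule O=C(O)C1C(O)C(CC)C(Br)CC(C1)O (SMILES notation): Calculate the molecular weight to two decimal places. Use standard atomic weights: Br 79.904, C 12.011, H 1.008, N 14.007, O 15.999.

First, the molecular formula is C10H17BrO4 (counting implicit H from valence).
  Br: 1 × 79.904 = 79.904
  C: 10 × 12.011 = 120.110
  H: 17 × 1.008 = 17.136
  O: 4 × 15.999 = 63.996
Sum: 1×79.904 + 10×12.011 + 17×1.008 + 4×15.999 = 281.146 → 281.15 g/mol.

281.15 g/mol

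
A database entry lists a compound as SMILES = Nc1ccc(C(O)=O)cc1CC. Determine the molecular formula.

Walk through each heavy atom and fill implicit hydrogens from standard valence (C 4, N 3, O 2, S 2, halogen 1); for lowercase aromatic atoms, an aromatic c carries 1 H when it has two neighbours and 0 H with three, and aromatic n carries 0 H:
  atom 1: N, bond orders sum to 1 (valence 3) → 2 H
  atom 2: aromatic c, 3 neighbours → 0 H
  atom 3: aromatic c, 2 neighbours → 1 H
  atom 4: aromatic c, 2 neighbours → 1 H
  atom 5: aromatic c, 3 neighbours → 0 H
  atom 6: C, bond orders sum to 4 (valence 4) → 0 H
  atom 7: O, bond orders sum to 1 (valence 2) → 1 H
  atom 8: O, bond orders sum to 2 (valence 2) → 0 H
  atom 9: aromatic c, 2 neighbours → 1 H
  atom 10: aromatic c, 3 neighbours → 0 H
  atom 11: C, bond orders sum to 2 (valence 4) → 2 H
  atom 12: C, bond orders sum to 1 (valence 4) → 3 H
Totals → C:9, H:11, N:1, O:2.

C9H11NO2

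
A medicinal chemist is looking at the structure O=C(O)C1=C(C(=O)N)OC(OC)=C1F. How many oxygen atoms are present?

Scan the SMILES for O atoms (remember two-letter symbols like Cl and Br are single atoms).
Oxygen count: 5.

5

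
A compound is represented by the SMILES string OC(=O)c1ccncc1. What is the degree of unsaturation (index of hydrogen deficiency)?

Molecular formula: C6H5NO2.
DoU = (2C + 2 + N − H − X) / 2, where X is the halogen count and O/S are ignored.
    = (2·6 + 2 + 1 − 5 − 0) / 2 = 10 / 2 = 5.

5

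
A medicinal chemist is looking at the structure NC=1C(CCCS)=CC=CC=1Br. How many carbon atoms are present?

9

Count every carbon token in the SMILES (each C, including those in ring-closure positions and inside branches).
Carbon count: 9.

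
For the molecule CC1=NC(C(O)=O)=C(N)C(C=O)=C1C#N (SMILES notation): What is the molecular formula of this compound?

Walk through each heavy atom and fill implicit hydrogens from standard valence (C 4, N 3, O 2, S 2, halogen 1):
  atom 1: C, bond orders sum to 1 (valence 4) → 3 H
  atom 2: C, bond orders sum to 4 (valence 4) → 0 H
  atom 3: N, bond orders sum to 3 (valence 3) → 0 H
  atom 4: C, bond orders sum to 4 (valence 4) → 0 H
  atom 5: C, bond orders sum to 4 (valence 4) → 0 H
  atom 6: O, bond orders sum to 1 (valence 2) → 1 H
  atom 7: O, bond orders sum to 2 (valence 2) → 0 H
  atom 8: C, bond orders sum to 4 (valence 4) → 0 H
  atom 9: N, bond orders sum to 1 (valence 3) → 2 H
  atom 10: C, bond orders sum to 4 (valence 4) → 0 H
  atom 11: C, bond orders sum to 3 (valence 4) → 1 H
  atom 12: O, bond orders sum to 2 (valence 2) → 0 H
  atom 13: C, bond orders sum to 4 (valence 4) → 0 H
  atom 14: C, bond orders sum to 4 (valence 4) → 0 H
  atom 15: N, bond orders sum to 3 (valence 3) → 0 H
Totals → C:9, H:7, N:3, O:3.
In Hill order: C9H7N3O3.

C9H7N3O3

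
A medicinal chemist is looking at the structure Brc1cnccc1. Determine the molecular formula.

C5H4BrN

Walk through each heavy atom and fill implicit hydrogens from standard valence (C 4, N 3, O 2, S 2, halogen 1); for lowercase aromatic atoms, an aromatic c carries 1 H when it has two neighbours and 0 H with three, and aromatic n carries 0 H:
  atom 1: Br (halogen, monovalent) → 0 H
  atom 2: aromatic c, 3 neighbours → 0 H
  atom 3: aromatic c, 2 neighbours → 1 H
  atom 4: aromatic n, 2 neighbours → 0 H
  atom 5: aromatic c, 2 neighbours → 1 H
  atom 6: aromatic c, 2 neighbours → 1 H
  atom 7: aromatic c, 2 neighbours → 1 H
Totals → C:5, H:4, Br:1, N:1.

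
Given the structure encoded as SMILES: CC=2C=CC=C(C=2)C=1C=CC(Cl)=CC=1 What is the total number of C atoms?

Count every carbon token in the SMILES (each C, including those in ring-closure positions and inside branches).
Carbon count: 13.

13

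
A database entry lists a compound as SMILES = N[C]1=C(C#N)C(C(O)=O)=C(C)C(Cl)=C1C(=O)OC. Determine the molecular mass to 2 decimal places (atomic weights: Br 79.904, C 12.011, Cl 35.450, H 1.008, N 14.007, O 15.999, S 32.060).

268.65 g/mol

First, the molecular formula is C11H9ClN2O4 (counting implicit H from valence).
  C: 11 × 12.011 = 132.121
  Cl: 1 × 35.450 = 35.450
  H: 9 × 1.008 = 9.072
  N: 2 × 14.007 = 28.014
  O: 4 × 15.999 = 63.996
Sum: 11×12.011 + 1×35.450 + 9×1.008 + 2×14.007 + 4×15.999 = 268.653 → 268.65 g/mol.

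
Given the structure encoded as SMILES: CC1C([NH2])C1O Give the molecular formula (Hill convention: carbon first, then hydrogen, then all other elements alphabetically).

Walk through each heavy atom and fill implicit hydrogens from standard valence (C 4, N 3, O 2, S 2, halogen 1):
  atom 1: C, bond orders sum to 1 (valence 4) → 3 H
  atom 2: C, bond orders sum to 3 (valence 4) → 1 H
  atom 3: C, bond orders sum to 3 (valence 4) → 1 H
  atom 4: N with explicit H count 2
  atom 5: C, bond orders sum to 3 (valence 4) → 1 H
  atom 6: O, bond orders sum to 1 (valence 2) → 1 H
Totals → C:4, H:9, N:1, O:1.

C4H9NO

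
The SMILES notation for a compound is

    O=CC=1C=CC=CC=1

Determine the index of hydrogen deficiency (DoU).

Molecular formula: C7H6O.
DoU = (2C + 2 + N − H − X) / 2, where X is the halogen count and O/S are ignored.
    = (2·7 + 2 + 0 − 6 − 0) / 2 = 10 / 2 = 5.

5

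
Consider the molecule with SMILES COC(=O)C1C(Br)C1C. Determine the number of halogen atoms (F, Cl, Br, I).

1

Halogen atoms appear at heavy-atom position 7 (1×Br).
Other groups present: 1 ester.
Halogen count: 1.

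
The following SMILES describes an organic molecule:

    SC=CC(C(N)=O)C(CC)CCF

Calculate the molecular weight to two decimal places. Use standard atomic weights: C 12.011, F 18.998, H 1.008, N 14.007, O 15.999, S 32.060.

205.29 g/mol

First, the molecular formula is C9H16FNOS (counting implicit H from valence).
  C: 9 × 12.011 = 108.099
  F: 1 × 18.998 = 18.998
  H: 16 × 1.008 = 16.128
  N: 1 × 14.007 = 14.007
  O: 1 × 15.999 = 15.999
  S: 1 × 32.060 = 32.060
Sum: 9×12.011 + 1×18.998 + 16×1.008 + 1×14.007 + 1×15.999 + 1×32.060 = 205.291 → 205.29 g/mol.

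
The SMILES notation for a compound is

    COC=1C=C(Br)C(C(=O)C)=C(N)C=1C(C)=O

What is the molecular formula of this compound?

C11H12BrNO3

Walk through each heavy atom and fill implicit hydrogens from standard valence (C 4, N 3, O 2, S 2, halogen 1):
  atom 1: C, bond orders sum to 1 (valence 4) → 3 H
  atom 2: O, bond orders sum to 2 (valence 2) → 0 H
  atom 3: C, bond orders sum to 4 (valence 4) → 0 H
  atom 4: C, bond orders sum to 3 (valence 4) → 1 H
  atom 5: C, bond orders sum to 4 (valence 4) → 0 H
  atom 6: Br (halogen, monovalent) → 0 H
  atom 7: C, bond orders sum to 4 (valence 4) → 0 H
  atom 8: C, bond orders sum to 4 (valence 4) → 0 H
  atom 9: O, bond orders sum to 2 (valence 2) → 0 H
  atom 10: C, bond orders sum to 1 (valence 4) → 3 H
  atom 11: C, bond orders sum to 4 (valence 4) → 0 H
  atom 12: N, bond orders sum to 1 (valence 3) → 2 H
  atom 13: C, bond orders sum to 4 (valence 4) → 0 H
  atom 14: C, bond orders sum to 4 (valence 4) → 0 H
  atom 15: C, bond orders sum to 1 (valence 4) → 3 H
  atom 16: O, bond orders sum to 2 (valence 2) → 0 H
Totals → C:11, H:12, Br:1, N:1, O:3.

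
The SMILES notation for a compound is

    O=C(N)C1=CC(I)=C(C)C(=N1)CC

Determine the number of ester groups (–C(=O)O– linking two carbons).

0

Scan the SMILES for the ester motif — none present.
Groups that are present: 1 amide.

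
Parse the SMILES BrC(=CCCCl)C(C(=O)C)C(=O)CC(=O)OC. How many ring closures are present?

In SMILES, each pair of matching ring-closure digits denotes one ring-closing bond; the number of such bonds equals the number of independent rings.
Ring-closure bonds here: 0.

0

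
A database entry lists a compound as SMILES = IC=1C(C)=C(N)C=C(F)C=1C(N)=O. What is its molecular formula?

C8H8FIN2O

Walk through each heavy atom and fill implicit hydrogens from standard valence (C 4, N 3, O 2, S 2, halogen 1):
  atom 1: I (halogen, monovalent) → 0 H
  atom 2: C, bond orders sum to 4 (valence 4) → 0 H
  atom 3: C, bond orders sum to 4 (valence 4) → 0 H
  atom 4: C, bond orders sum to 1 (valence 4) → 3 H
  atom 5: C, bond orders sum to 4 (valence 4) → 0 H
  atom 6: N, bond orders sum to 1 (valence 3) → 2 H
  atom 7: C, bond orders sum to 3 (valence 4) → 1 H
  atom 8: C, bond orders sum to 4 (valence 4) → 0 H
  atom 9: F (halogen, monovalent) → 0 H
  atom 10: C, bond orders sum to 4 (valence 4) → 0 H
  atom 11: C, bond orders sum to 4 (valence 4) → 0 H
  atom 12: N, bond orders sum to 1 (valence 3) → 2 H
  atom 13: O, bond orders sum to 2 (valence 2) → 0 H
Totals → C:8, H:8, F:1, I:1, N:2, O:1.
In Hill order: C8H8FIN2O.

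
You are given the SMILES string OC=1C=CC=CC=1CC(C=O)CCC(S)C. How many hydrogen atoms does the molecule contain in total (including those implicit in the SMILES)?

18

Walk through each heavy atom and fill implicit hydrogens from standard valence (C 4, N 3, O 2, S 2, halogen 1):
  atom 1: O, bond orders sum to 1 (valence 2) → 1 H
  atom 2: C, bond orders sum to 4 (valence 4) → 0 H
  atom 3: C, bond orders sum to 3 (valence 4) → 1 H
  atom 4: C, bond orders sum to 3 (valence 4) → 1 H
  atom 5: C, bond orders sum to 3 (valence 4) → 1 H
  atom 6: C, bond orders sum to 3 (valence 4) → 1 H
  atom 7: C, bond orders sum to 4 (valence 4) → 0 H
  atom 8: C, bond orders sum to 2 (valence 4) → 2 H
  atom 9: C, bond orders sum to 3 (valence 4) → 1 H
  atom 10: C, bond orders sum to 3 (valence 4) → 1 H
  atom 11: O, bond orders sum to 2 (valence 2) → 0 H
  atom 12: C, bond orders sum to 2 (valence 4) → 2 H
  atom 13: C, bond orders sum to 2 (valence 4) → 2 H
  atom 14: C, bond orders sum to 3 (valence 4) → 1 H
  atom 15: S, bond orders sum to 1 (valence 2) → 1 H
  atom 16: C, bond orders sum to 1 (valence 4) → 3 H
Total hydrogens: 18.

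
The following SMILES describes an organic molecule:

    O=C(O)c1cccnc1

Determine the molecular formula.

C6H5NO2

Walk through each heavy atom and fill implicit hydrogens from standard valence (C 4, N 3, O 2, S 2, halogen 1); for lowercase aromatic atoms, an aromatic c carries 1 H when it has two neighbours and 0 H with three, and aromatic n carries 0 H:
  atom 1: O, bond orders sum to 2 (valence 2) → 0 H
  atom 2: C, bond orders sum to 4 (valence 4) → 0 H
  atom 3: O, bond orders sum to 1 (valence 2) → 1 H
  atom 4: aromatic c, 3 neighbours → 0 H
  atom 5: aromatic c, 2 neighbours → 1 H
  atom 6: aromatic c, 2 neighbours → 1 H
  atom 7: aromatic c, 2 neighbours → 1 H
  atom 8: aromatic n, 2 neighbours → 0 H
  atom 9: aromatic c, 2 neighbours → 1 H
Totals → C:6, H:5, N:1, O:2.
In Hill order: C6H5NO2.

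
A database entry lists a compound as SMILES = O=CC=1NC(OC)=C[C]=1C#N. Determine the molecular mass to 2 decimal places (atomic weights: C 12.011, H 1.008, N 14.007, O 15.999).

First, the molecular formula is C7H6N2O2 (counting implicit H from valence).
  C: 7 × 12.011 = 84.077
  H: 6 × 1.008 = 6.048
  N: 2 × 14.007 = 28.014
  O: 2 × 15.999 = 31.998
Sum: 7×12.011 + 6×1.008 + 2×14.007 + 2×15.999 = 150.137 → 150.14 g/mol.

150.14 g/mol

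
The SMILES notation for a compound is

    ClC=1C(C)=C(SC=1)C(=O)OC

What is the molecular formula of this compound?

Walk through each heavy atom and fill implicit hydrogens from standard valence (C 4, N 3, O 2, S 2, halogen 1):
  atom 1: Cl (halogen, monovalent) → 0 H
  atom 2: C, bond orders sum to 4 (valence 4) → 0 H
  atom 3: C, bond orders sum to 4 (valence 4) → 0 H
  atom 4: C, bond orders sum to 1 (valence 4) → 3 H
  atom 5: C, bond orders sum to 4 (valence 4) → 0 H
  atom 6: S, bond orders sum to 2 (valence 2) → 0 H
  atom 7: C, bond orders sum to 3 (valence 4) → 1 H
  atom 8: C, bond orders sum to 4 (valence 4) → 0 H
  atom 9: O, bond orders sum to 2 (valence 2) → 0 H
  atom 10: O, bond orders sum to 2 (valence 2) → 0 H
  atom 11: C, bond orders sum to 1 (valence 4) → 3 H
Totals → C:7, H:7, Cl:1, O:2, S:1.

C7H7ClO2S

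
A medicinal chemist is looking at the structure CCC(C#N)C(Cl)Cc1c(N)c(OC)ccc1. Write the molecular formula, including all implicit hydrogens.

Walk through each heavy atom and fill implicit hydrogens from standard valence (C 4, N 3, O 2, S 2, halogen 1); for lowercase aromatic atoms, an aromatic c carries 1 H when it has two neighbours and 0 H with three, and aromatic n carries 0 H:
  atom 1: C, bond orders sum to 1 (valence 4) → 3 H
  atom 2: C, bond orders sum to 2 (valence 4) → 2 H
  atom 3: C, bond orders sum to 3 (valence 4) → 1 H
  atom 4: C, bond orders sum to 4 (valence 4) → 0 H
  atom 5: N, bond orders sum to 3 (valence 3) → 0 H
  atom 6: C, bond orders sum to 3 (valence 4) → 1 H
  atom 7: Cl (halogen, monovalent) → 0 H
  atom 8: C, bond orders sum to 2 (valence 4) → 2 H
  atom 9: aromatic c, 3 neighbours → 0 H
  atom 10: aromatic c, 3 neighbours → 0 H
  atom 11: N, bond orders sum to 1 (valence 3) → 2 H
  atom 12: aromatic c, 3 neighbours → 0 H
  atom 13: O, bond orders sum to 2 (valence 2) → 0 H
  atom 14: C, bond orders sum to 1 (valence 4) → 3 H
  atom 15: aromatic c, 2 neighbours → 1 H
  atom 16: aromatic c, 2 neighbours → 1 H
  atom 17: aromatic c, 2 neighbours → 1 H
Totals → C:13, H:17, Cl:1, N:2, O:1.
In Hill order: C13H17ClN2O.

C13H17ClN2O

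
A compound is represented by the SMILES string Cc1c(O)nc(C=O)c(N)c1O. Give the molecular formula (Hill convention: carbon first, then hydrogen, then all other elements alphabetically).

Walk through each heavy atom and fill implicit hydrogens from standard valence (C 4, N 3, O 2, S 2, halogen 1); for lowercase aromatic atoms, an aromatic c carries 1 H when it has two neighbours and 0 H with three, and aromatic n carries 0 H:
  atom 1: C, bond orders sum to 1 (valence 4) → 3 H
  atom 2: aromatic c, 3 neighbours → 0 H
  atom 3: aromatic c, 3 neighbours → 0 H
  atom 4: O, bond orders sum to 1 (valence 2) → 1 H
  atom 5: aromatic n, 2 neighbours → 0 H
  atom 6: aromatic c, 3 neighbours → 0 H
  atom 7: C, bond orders sum to 3 (valence 4) → 1 H
  atom 8: O, bond orders sum to 2 (valence 2) → 0 H
  atom 9: aromatic c, 3 neighbours → 0 H
  atom 10: N, bond orders sum to 1 (valence 3) → 2 H
  atom 11: aromatic c, 3 neighbours → 0 H
  atom 12: O, bond orders sum to 1 (valence 2) → 1 H
Totals → C:7, H:8, N:2, O:3.
In Hill order: C7H8N2O3.

C7H8N2O3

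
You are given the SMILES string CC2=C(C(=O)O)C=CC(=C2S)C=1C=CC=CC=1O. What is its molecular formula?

Walk through each heavy atom and fill implicit hydrogens from standard valence (C 4, N 3, O 2, S 2, halogen 1):
  atom 1: C, bond orders sum to 1 (valence 4) → 3 H
  atom 2: C, bond orders sum to 4 (valence 4) → 0 H
  atom 3: C, bond orders sum to 4 (valence 4) → 0 H
  atom 4: C, bond orders sum to 4 (valence 4) → 0 H
  atom 5: O, bond orders sum to 2 (valence 2) → 0 H
  atom 6: O, bond orders sum to 1 (valence 2) → 1 H
  atom 7: C, bond orders sum to 3 (valence 4) → 1 H
  atom 8: C, bond orders sum to 3 (valence 4) → 1 H
  atom 9: C, bond orders sum to 4 (valence 4) → 0 H
  atom 10: C, bond orders sum to 4 (valence 4) → 0 H
  atom 11: S, bond orders sum to 1 (valence 2) → 1 H
  atom 12: C, bond orders sum to 4 (valence 4) → 0 H
  atom 13: C, bond orders sum to 3 (valence 4) → 1 H
  atom 14: C, bond orders sum to 3 (valence 4) → 1 H
  atom 15: C, bond orders sum to 3 (valence 4) → 1 H
  atom 16: C, bond orders sum to 3 (valence 4) → 1 H
  atom 17: C, bond orders sum to 4 (valence 4) → 0 H
  atom 18: O, bond orders sum to 1 (valence 2) → 1 H
Totals → C:14, H:12, O:3, S:1.

C14H12O3S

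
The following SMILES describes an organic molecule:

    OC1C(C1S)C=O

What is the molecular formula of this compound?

C4H6O2S

Walk through each heavy atom and fill implicit hydrogens from standard valence (C 4, N 3, O 2, S 2, halogen 1):
  atom 1: O, bond orders sum to 1 (valence 2) → 1 H
  atom 2: C, bond orders sum to 3 (valence 4) → 1 H
  atom 3: C, bond orders sum to 3 (valence 4) → 1 H
  atom 4: C, bond orders sum to 3 (valence 4) → 1 H
  atom 5: S, bond orders sum to 1 (valence 2) → 1 H
  atom 6: C, bond orders sum to 3 (valence 4) → 1 H
  atom 7: O, bond orders sum to 2 (valence 2) → 0 H
Totals → C:4, H:6, O:2, S:1.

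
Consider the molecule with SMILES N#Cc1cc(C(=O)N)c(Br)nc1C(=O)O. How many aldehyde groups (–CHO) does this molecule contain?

0

Scan the SMILES for the aldehyde motif — none present.
Groups that are present: 1 amide, 1 carboxylic acid, 1 nitrile.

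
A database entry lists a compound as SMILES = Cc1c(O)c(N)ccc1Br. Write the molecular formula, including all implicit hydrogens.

Walk through each heavy atom and fill implicit hydrogens from standard valence (C 4, N 3, O 2, S 2, halogen 1); for lowercase aromatic atoms, an aromatic c carries 1 H when it has two neighbours and 0 H with three, and aromatic n carries 0 H:
  atom 1: C, bond orders sum to 1 (valence 4) → 3 H
  atom 2: aromatic c, 3 neighbours → 0 H
  atom 3: aromatic c, 3 neighbours → 0 H
  atom 4: O, bond orders sum to 1 (valence 2) → 1 H
  atom 5: aromatic c, 3 neighbours → 0 H
  atom 6: N, bond orders sum to 1 (valence 3) → 2 H
  atom 7: aromatic c, 2 neighbours → 1 H
  atom 8: aromatic c, 2 neighbours → 1 H
  atom 9: aromatic c, 3 neighbours → 0 H
  atom 10: Br (halogen, monovalent) → 0 H
Totals → C:7, H:8, Br:1, N:1, O:1.
In Hill order: C7H8BrNO.

C7H8BrNO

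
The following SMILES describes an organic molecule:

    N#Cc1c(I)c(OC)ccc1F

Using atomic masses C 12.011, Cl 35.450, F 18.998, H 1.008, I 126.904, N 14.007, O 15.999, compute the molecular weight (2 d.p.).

First, the molecular formula is C8H5FINO (counting implicit H from valence).
  C: 8 × 12.011 = 96.088
  F: 1 × 18.998 = 18.998
  H: 5 × 1.008 = 5.040
  I: 1 × 126.904 = 126.904
  N: 1 × 14.007 = 14.007
  O: 1 × 15.999 = 15.999
Sum: 8×12.011 + 1×18.998 + 5×1.008 + 1×126.904 + 1×14.007 + 1×15.999 = 277.036 → 277.04 g/mol.

277.04 g/mol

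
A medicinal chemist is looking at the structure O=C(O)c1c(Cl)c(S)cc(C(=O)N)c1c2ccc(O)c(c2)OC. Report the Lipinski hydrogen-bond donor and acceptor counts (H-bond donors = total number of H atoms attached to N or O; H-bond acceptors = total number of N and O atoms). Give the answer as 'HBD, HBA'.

Donors: find every N or O and count the H atoms it carries.
  atom 1 (O): bond orders sum to 2 → 0 H
  atom 3 (O): bond orders sum to 1 → 1 H
  atom 12 (O): bond orders sum to 2 → 0 H
  atom 13 (N): bond orders sum to 1 → 2 H
  atom 19 (O): bond orders sum to 1 → 1 H
  atom 22 (O): bond orders sum to 2 → 0 H
Lipinski HBD = 4.
Acceptors: N atoms = 1, O atoms = 5 → HBA = 6.

4, 6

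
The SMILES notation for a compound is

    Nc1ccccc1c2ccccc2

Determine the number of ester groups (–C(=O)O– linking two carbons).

0

Scan the SMILES for the ester motif — none present.
Groups that are present: 1 primary amine.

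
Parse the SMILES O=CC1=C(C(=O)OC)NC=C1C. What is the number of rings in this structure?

In SMILES, each pair of matching ring-closure digits denotes one ring-closing bond; the number of such bonds equals the number of independent rings.
Ring-closure bonds here: 1.

1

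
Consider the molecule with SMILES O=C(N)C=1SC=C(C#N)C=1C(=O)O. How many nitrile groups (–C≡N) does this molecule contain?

1

The nitrile motif appears at heavy-atom position 8 in the SMILES.
Other groups present: 1 amide, 1 carboxylic acid.
Nitrile count: 1.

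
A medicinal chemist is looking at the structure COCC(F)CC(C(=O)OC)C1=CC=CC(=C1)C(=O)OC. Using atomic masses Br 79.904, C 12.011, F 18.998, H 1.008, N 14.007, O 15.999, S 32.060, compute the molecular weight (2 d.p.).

First, the molecular formula is C15H19FO5 (counting implicit H from valence).
  C: 15 × 12.011 = 180.165
  F: 1 × 18.998 = 18.998
  H: 19 × 1.008 = 19.152
  O: 5 × 15.999 = 79.995
Sum: 15×12.011 + 1×18.998 + 19×1.008 + 5×15.999 = 298.310 → 298.31 g/mol.

298.31 g/mol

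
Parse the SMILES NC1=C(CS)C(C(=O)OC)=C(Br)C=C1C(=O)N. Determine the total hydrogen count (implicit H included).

Walk through each heavy atom and fill implicit hydrogens from standard valence (C 4, N 3, O 2, S 2, halogen 1):
  atom 1: N, bond orders sum to 1 (valence 3) → 2 H
  atom 2: C, bond orders sum to 4 (valence 4) → 0 H
  atom 3: C, bond orders sum to 4 (valence 4) → 0 H
  atom 4: C, bond orders sum to 2 (valence 4) → 2 H
  atom 5: S, bond orders sum to 1 (valence 2) → 1 H
  atom 6: C, bond orders sum to 4 (valence 4) → 0 H
  atom 7: C, bond orders sum to 4 (valence 4) → 0 H
  atom 8: O, bond orders sum to 2 (valence 2) → 0 H
  atom 9: O, bond orders sum to 2 (valence 2) → 0 H
  atom 10: C, bond orders sum to 1 (valence 4) → 3 H
  atom 11: C, bond orders sum to 4 (valence 4) → 0 H
  atom 12: Br (halogen, monovalent) → 0 H
  atom 13: C, bond orders sum to 3 (valence 4) → 1 H
  atom 14: C, bond orders sum to 4 (valence 4) → 0 H
  atom 15: C, bond orders sum to 4 (valence 4) → 0 H
  atom 16: O, bond orders sum to 2 (valence 2) → 0 H
  atom 17: N, bond orders sum to 1 (valence 3) → 2 H
Total hydrogens: 11.

11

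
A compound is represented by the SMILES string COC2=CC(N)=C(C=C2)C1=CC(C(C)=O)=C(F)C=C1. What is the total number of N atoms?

Scan the SMILES for N atoms (remember two-letter symbols like Cl and Br are single atoms).
Nitrogen count: 1.

1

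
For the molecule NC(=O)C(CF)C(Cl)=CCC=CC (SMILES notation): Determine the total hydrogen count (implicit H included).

Walk through each heavy atom and fill implicit hydrogens from standard valence (C 4, N 3, O 2, S 2, halogen 1):
  atom 1: N, bond orders sum to 1 (valence 3) → 2 H
  atom 2: C, bond orders sum to 4 (valence 4) → 0 H
  atom 3: O, bond orders sum to 2 (valence 2) → 0 H
  atom 4: C, bond orders sum to 3 (valence 4) → 1 H
  atom 5: C, bond orders sum to 2 (valence 4) → 2 H
  atom 6: F (halogen, monovalent) → 0 H
  atom 7: C, bond orders sum to 4 (valence 4) → 0 H
  atom 8: Cl (halogen, monovalent) → 0 H
  atom 9: C, bond orders sum to 3 (valence 4) → 1 H
  atom 10: C, bond orders sum to 2 (valence 4) → 2 H
  atom 11: C, bond orders sum to 3 (valence 4) → 1 H
  atom 12: C, bond orders sum to 3 (valence 4) → 1 H
  atom 13: C, bond orders sum to 1 (valence 4) → 3 H
Total hydrogens: 13.

13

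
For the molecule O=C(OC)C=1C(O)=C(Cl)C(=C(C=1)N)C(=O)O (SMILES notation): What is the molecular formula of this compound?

Walk through each heavy atom and fill implicit hydrogens from standard valence (C 4, N 3, O 2, S 2, halogen 1):
  atom 1: O, bond orders sum to 2 (valence 2) → 0 H
  atom 2: C, bond orders sum to 4 (valence 4) → 0 H
  atom 3: O, bond orders sum to 2 (valence 2) → 0 H
  atom 4: C, bond orders sum to 1 (valence 4) → 3 H
  atom 5: C, bond orders sum to 4 (valence 4) → 0 H
  atom 6: C, bond orders sum to 4 (valence 4) → 0 H
  atom 7: O, bond orders sum to 1 (valence 2) → 1 H
  atom 8: C, bond orders sum to 4 (valence 4) → 0 H
  atom 9: Cl (halogen, monovalent) → 0 H
  atom 10: C, bond orders sum to 4 (valence 4) → 0 H
  atom 11: C, bond orders sum to 4 (valence 4) → 0 H
  atom 12: C, bond orders sum to 3 (valence 4) → 1 H
  atom 13: N, bond orders sum to 1 (valence 3) → 2 H
  atom 14: C, bond orders sum to 4 (valence 4) → 0 H
  atom 15: O, bond orders sum to 2 (valence 2) → 0 H
  atom 16: O, bond orders sum to 1 (valence 2) → 1 H
Totals → C:9, H:8, Cl:1, N:1, O:5.
In Hill order: C9H8ClNO5.

C9H8ClNO5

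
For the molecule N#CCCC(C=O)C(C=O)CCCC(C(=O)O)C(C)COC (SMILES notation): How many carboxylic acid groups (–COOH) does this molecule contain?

The carboxylic acid motif appears at heavy-atom position 15 in the SMILES.
Other groups present: 2 aldehyde, 1 ether, 1 nitrile.
Carboxylic acid count: 1.

1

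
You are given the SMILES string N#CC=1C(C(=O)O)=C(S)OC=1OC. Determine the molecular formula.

C7H5NO4S

Walk through each heavy atom and fill implicit hydrogens from standard valence (C 4, N 3, O 2, S 2, halogen 1):
  atom 1: N, bond orders sum to 3 (valence 3) → 0 H
  atom 2: C, bond orders sum to 4 (valence 4) → 0 H
  atom 3: C, bond orders sum to 4 (valence 4) → 0 H
  atom 4: C, bond orders sum to 4 (valence 4) → 0 H
  atom 5: C, bond orders sum to 4 (valence 4) → 0 H
  atom 6: O, bond orders sum to 2 (valence 2) → 0 H
  atom 7: O, bond orders sum to 1 (valence 2) → 1 H
  atom 8: C, bond orders sum to 4 (valence 4) → 0 H
  atom 9: S, bond orders sum to 1 (valence 2) → 1 H
  atom 10: O, bond orders sum to 2 (valence 2) → 0 H
  atom 11: C, bond orders sum to 4 (valence 4) → 0 H
  atom 12: O, bond orders sum to 2 (valence 2) → 0 H
  atom 13: C, bond orders sum to 1 (valence 4) → 3 H
Totals → C:7, H:5, N:1, O:4, S:1.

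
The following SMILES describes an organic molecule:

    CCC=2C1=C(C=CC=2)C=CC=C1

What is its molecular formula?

C12H12

Walk through each heavy atom and fill implicit hydrogens from standard valence (C 4, N 3, O 2, S 2, halogen 1):
  atom 1: C, bond orders sum to 1 (valence 4) → 3 H
  atom 2: C, bond orders sum to 2 (valence 4) → 2 H
  atom 3: C, bond orders sum to 4 (valence 4) → 0 H
  atom 4: C, bond orders sum to 4 (valence 4) → 0 H
  atom 5: C, bond orders sum to 4 (valence 4) → 0 H
  atom 6: C, bond orders sum to 3 (valence 4) → 1 H
  atom 7: C, bond orders sum to 3 (valence 4) → 1 H
  atom 8: C, bond orders sum to 3 (valence 4) → 1 H
  atom 9: C, bond orders sum to 3 (valence 4) → 1 H
  atom 10: C, bond orders sum to 3 (valence 4) → 1 H
  atom 11: C, bond orders sum to 3 (valence 4) → 1 H
  atom 12: C, bond orders sum to 3 (valence 4) → 1 H
Totals → C:12, H:12.
In Hill order: C12H12.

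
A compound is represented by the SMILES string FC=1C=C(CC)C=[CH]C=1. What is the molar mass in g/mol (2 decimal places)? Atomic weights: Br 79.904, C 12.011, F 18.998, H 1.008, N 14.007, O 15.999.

First, the molecular formula is C8H9F (counting implicit H from valence).
  C: 8 × 12.011 = 96.088
  F: 1 × 18.998 = 18.998
  H: 9 × 1.008 = 9.072
Sum: 8×12.011 + 1×18.998 + 9×1.008 = 124.158 → 124.16 g/mol.

124.16 g/mol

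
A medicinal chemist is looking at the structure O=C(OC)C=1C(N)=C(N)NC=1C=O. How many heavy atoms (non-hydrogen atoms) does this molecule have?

13

Every atom symbol written in the SMILES (organic subset) is one heavy atom; implicit H are not written.
Heavy atoms by element → C:7, N:3, O:3.
Total: 13.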